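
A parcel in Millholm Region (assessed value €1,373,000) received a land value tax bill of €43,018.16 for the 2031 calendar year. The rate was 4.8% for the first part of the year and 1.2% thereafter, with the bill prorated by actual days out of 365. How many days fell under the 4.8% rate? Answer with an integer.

196 days

Let d = days at the first rate; then 365 − d days at the second rate.
€1,373,000 × [4.8%·d + 1.2%·(365−d)] / 365 = €43,018.16
Solving gives d = 196, so the new rate took effect on 16 July 2031.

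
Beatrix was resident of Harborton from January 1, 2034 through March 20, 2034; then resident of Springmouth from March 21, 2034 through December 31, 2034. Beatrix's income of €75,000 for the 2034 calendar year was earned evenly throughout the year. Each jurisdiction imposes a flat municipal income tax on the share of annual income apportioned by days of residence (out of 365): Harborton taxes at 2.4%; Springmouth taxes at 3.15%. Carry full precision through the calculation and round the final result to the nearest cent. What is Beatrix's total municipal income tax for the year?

€2,240.75

Harborton, January 1 – March 20, 2034: 79 days → €75,000 × 2.4% × 79/365 = €389.5890
Springmouth, March 21 – December 31, 2034: 286 days → €75,000 × 3.15% × 286/365 = €1,851.1644
Total = €2,240.7534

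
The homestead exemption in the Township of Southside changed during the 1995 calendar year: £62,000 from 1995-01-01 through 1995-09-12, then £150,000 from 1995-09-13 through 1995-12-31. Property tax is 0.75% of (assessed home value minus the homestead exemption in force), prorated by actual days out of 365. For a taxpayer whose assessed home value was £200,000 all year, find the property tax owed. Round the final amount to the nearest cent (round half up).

£836.10

1995-01-01 to 1995-09-12: 255 days, exemption £62,000 → (£200,000 − £62,000) × 0.75% × 255/365 = £723.0822
1995-09-13 to 1995-12-31: 110 days, exemption £150,000 → (£200,000 − £150,000) × 0.75% × 110/365 = £113.0137
Total = £836.0959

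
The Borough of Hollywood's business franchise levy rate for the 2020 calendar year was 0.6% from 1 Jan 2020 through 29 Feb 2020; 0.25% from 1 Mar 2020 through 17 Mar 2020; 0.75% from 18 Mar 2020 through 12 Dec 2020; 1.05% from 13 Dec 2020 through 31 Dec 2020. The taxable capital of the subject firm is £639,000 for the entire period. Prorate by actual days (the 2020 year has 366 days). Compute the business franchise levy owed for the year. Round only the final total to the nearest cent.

1 Jan – 29 Feb 2020: 60 days at 0.6% → £639,000 × 0.6% × 60/366 = £628.5246
1 Mar – 17 Mar 2020: 17 days at 0.25% → £639,000 × 0.25% × 17/366 = £74.2008
18 Mar – 12 Dec 2020: 270 days at 0.75% → £639,000 × 0.75% × 270/366 = £3,535.4508
13 Dec – 31 Dec 2020: 19 days at 1.05% → £639,000 × 1.05% × 19/366 = £348.3074
Total = £4,586.4836

£4,586.48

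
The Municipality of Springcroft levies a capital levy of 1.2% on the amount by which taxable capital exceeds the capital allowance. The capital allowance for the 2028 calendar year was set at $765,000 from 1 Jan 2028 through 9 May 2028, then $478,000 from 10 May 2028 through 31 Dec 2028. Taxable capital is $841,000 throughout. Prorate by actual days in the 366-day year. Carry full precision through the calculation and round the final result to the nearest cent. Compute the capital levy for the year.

1 Jan – 9 May 2028: 130 days, exemption $765,000 → ($841,000 − $765,000) × 1.2% × 130/366 = $323.9344
10 May – 31 Dec 2028: 236 days, exemption $478,000 → ($841,000 − $478,000) × 1.2% × 236/366 = $2,808.7869
Total = $3,132.7213

$3,132.72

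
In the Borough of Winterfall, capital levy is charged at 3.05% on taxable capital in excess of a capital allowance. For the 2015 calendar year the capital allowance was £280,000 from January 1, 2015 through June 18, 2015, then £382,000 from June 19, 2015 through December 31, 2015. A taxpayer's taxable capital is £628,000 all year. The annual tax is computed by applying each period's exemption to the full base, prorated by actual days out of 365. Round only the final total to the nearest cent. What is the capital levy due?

£8,943.44

January 1 – June 18, 2015: 169 days, exemption £280,000 → (£628,000 − £280,000) × 3.05% × 169/365 = £4,914.4274
June 19 – December 31, 2015: 196 days, exemption £382,000 → (£628,000 − £382,000) × 3.05% × 196/365 = £4,029.0082
Total = £8,943.4356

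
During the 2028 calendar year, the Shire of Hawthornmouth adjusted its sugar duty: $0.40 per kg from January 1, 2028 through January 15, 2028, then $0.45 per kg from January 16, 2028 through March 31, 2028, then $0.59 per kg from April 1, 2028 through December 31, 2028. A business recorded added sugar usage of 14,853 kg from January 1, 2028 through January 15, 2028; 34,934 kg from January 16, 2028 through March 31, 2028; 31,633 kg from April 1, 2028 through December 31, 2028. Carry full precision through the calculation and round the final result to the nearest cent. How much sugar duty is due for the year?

$40,324.97

January 1 – January 15, 2028: 14,853 kg at $0.40/kg → $5,941.20
January 16 – March 31, 2028: 34,934 kg at $0.45/kg → $15,720.30
April 1 – December 31, 2028: 31,633 kg at $0.59/kg → $18,663.47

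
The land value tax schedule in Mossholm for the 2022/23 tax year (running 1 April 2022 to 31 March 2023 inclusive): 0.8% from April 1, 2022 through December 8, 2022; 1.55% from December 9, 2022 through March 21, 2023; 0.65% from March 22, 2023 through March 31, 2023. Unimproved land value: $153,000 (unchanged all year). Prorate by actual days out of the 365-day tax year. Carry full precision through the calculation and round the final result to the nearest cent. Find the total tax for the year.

April 1 – December 8, 2022: 252 days at 0.8% → $153,000 × 0.8% × 252/365 = $845.0630
December 9, 2022 – March 21, 2023: 103 days at 1.55% → $153,000 × 1.55% × 103/365 = $669.2178
March 22 – March 31, 2023: 10 days at 0.65% → $153,000 × 0.65% × 10/365 = $27.2466
Total = $1,541.5274

$1,541.53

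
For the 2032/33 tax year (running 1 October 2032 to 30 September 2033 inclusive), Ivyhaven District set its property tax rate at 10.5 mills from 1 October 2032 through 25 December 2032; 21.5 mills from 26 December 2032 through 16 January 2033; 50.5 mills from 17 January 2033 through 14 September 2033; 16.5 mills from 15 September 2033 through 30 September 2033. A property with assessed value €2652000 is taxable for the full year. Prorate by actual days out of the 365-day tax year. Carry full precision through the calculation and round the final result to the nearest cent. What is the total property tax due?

€100343.69

1 October – 25 December 2032: 86 days at 10.5 mills → €2652000 × 1.05% × 86/365 = €6560.9753
26 December 2032 – 16 January 2033: 22 days at 21.5 mills → €2652000 × 2.15% × 22/365 = €3436.7014
17 January – 14 September 2033: 241 days at 50.5 mills → €2652000 × 5.05% × 241/365 = €88427.8521
15 September – 30 September 2033: 16 days at 16.5 mills → €2652000 × 1.65% × 16/365 = €1918.1589
Total = €100343.6877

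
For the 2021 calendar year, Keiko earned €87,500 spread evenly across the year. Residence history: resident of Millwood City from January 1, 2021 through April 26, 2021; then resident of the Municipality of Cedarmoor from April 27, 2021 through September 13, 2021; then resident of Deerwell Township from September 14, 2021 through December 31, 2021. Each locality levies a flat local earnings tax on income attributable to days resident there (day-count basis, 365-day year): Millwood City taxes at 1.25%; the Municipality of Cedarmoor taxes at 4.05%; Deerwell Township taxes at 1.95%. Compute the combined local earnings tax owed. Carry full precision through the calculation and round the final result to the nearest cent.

€2,216.39

Millwood City, January 1 – April 26, 2021: 116 days → €87,500 × 1.25% × 116/365 = €347.6027
The Municipality of Cedarmoor, April 27 – September 13, 2021: 140 days → €87,500 × 4.05% × 140/365 = €1,359.2466
Deerwell Township, September 14 – December 31, 2021: 109 days → €87,500 × 1.95% × 109/365 = €509.5377
Total = €2,216.3870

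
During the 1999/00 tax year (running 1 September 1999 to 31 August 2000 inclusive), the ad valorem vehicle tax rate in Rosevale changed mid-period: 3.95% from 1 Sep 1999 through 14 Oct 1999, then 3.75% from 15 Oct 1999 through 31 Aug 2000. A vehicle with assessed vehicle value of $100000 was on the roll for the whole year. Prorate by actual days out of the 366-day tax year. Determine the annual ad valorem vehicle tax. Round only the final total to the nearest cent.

$3774.04

1 Sep – 14 Oct 1999: 44 days at 3.95% → $100000 × 3.95% × 44/366 = $474.8634
15 Oct 1999 – 31 Aug 2000: 322 days at 3.75% → $100000 × 3.75% × 322/366 = $3299.1803
Total = $3774.0437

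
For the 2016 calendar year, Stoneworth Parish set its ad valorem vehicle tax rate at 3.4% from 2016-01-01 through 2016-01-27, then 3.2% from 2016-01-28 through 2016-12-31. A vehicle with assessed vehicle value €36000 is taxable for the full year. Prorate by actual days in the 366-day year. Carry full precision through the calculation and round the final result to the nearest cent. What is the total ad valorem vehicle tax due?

€1157.31

2016-01-01 to 2016-01-27: 27 days at 3.4% → €36000 × 3.4% × 27/366 = €90.2951
2016-01-28 to 2016-12-31: 339 days at 3.2% → €36000 × 3.2% × 339/366 = €1067.0164
Total = €1157.3115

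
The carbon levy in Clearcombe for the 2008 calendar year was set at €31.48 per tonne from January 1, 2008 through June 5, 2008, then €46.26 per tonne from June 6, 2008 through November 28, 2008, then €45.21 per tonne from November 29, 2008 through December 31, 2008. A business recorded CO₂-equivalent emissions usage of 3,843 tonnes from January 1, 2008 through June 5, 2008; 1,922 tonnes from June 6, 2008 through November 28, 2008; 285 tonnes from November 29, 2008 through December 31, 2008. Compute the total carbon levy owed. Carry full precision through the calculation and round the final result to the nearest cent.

January 1 – June 5, 2008: 3,843 tonnes at €31.48/tonne → €120,977.64
June 6 – November 28, 2008: 1,922 tonnes at €46.26/tonne → €88,911.72
November 29 – December 31, 2008: 285 tonnes at €45.21/tonne → €12,884.85

€222,774.21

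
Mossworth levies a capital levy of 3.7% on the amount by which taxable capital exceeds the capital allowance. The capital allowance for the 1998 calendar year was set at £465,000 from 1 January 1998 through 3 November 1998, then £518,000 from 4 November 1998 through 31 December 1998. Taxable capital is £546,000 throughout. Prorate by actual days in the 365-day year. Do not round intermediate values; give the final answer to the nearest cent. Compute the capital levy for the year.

£2,685.39

1 January – 3 November 1998: 307 days, exemption £465,000 → (£546,000 − £465,000) × 3.7% × 307/365 = £2,520.7644
4 November – 31 December 1998: 58 days, exemption £518,000 → (£546,000 − £518,000) × 3.7% × 58/365 = £164.6247
Total = £2,685.3890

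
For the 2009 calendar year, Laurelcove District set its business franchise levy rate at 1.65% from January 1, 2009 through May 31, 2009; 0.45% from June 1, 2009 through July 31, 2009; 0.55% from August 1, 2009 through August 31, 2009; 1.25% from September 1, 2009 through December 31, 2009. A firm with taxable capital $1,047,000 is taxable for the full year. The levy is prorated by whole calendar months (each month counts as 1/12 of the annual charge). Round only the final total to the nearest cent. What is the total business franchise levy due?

$12,825.75

January 1 – May 31, 2009: 5 months at 1.65% → $1,047,000 × 1.65% × 5/12 = $7,198.1250
June 1 – July 31, 2009: 2 months at 0.45% → $1,047,000 × 0.45% × 2/12 = $785.2500
August 1 – August 31, 2009: 1 month at 0.55% → $1,047,000 × 0.55% × 1/12 = $479.8750
September 1 – December 31, 2009: 4 months at 1.25% → $1,047,000 × 1.25% × 4/12 = $4,362.5000
Total = $12,825.7500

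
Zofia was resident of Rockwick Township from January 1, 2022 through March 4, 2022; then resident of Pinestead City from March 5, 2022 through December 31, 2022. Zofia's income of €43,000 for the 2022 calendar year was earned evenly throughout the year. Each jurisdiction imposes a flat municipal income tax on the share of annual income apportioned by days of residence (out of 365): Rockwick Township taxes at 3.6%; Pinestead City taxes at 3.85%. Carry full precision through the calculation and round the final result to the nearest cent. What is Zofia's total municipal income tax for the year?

€1,636.95

Rockwick Township, January 1 – March 4, 2022: 63 days → €43,000 × 3.6% × 63/365 = €267.1890
Pinestead City, March 5 – December 31, 2022: 302 days → €43,000 × 3.85% × 302/365 = €1,369.7562
Total = €1,636.9452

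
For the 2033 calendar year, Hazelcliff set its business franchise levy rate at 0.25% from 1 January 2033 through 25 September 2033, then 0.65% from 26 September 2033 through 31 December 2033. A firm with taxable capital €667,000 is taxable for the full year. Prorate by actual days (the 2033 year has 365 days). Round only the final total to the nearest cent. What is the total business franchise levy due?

1 January – 25 September 2033: 268 days at 0.25% → €667,000 × 0.25% × 268/365 = €1,224.3562
26 September – 31 December 2033: 97 days at 0.65% → €667,000 × 0.65% × 97/365 = €1,152.1740
Total = €2,376.5301

€2,376.53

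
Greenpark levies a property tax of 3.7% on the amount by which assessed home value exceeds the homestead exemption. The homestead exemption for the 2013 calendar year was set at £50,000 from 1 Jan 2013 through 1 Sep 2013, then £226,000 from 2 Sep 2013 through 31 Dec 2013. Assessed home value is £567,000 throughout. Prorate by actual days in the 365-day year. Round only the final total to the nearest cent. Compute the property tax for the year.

1 Jan – 1 Sep 2013: 244 days, exemption £50,000 → (£567,000 − £50,000) × 3.7% × 244/365 = £12,787.6055
2 Sep – 31 Dec 2013: 121 days, exemption £226,000 → (£567,000 − £226,000) × 3.7% × 121/365 = £4,182.6219
Total = £16,970.2274

£16,970.23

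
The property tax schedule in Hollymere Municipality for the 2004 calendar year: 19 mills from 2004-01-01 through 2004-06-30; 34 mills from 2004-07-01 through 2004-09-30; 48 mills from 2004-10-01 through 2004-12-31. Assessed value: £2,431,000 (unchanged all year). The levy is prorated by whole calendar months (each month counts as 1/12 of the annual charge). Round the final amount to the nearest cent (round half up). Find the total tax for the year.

£72,930.00

2004-01-01 to 2004-06-30: 6 months at 19 mills → £2,431,000 × 1.9% × 6/12 = £23,094.5000
2004-07-01 to 2004-09-30: 3 months at 34 mills → £2,431,000 × 3.4% × 3/12 = £20,663.5000
2004-10-01 to 2004-12-31: 3 months at 48 mills → £2,431,000 × 4.8% × 3/12 = £29,172.0000
Total = £72,930.0000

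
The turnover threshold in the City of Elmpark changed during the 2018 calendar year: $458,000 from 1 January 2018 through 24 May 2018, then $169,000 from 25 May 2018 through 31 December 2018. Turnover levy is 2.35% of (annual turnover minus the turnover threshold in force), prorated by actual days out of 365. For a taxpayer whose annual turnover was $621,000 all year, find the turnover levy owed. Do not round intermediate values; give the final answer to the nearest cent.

$7,942.61

1 January – 24 May 2018: 144 days, exemption $458,000 → ($621,000 − $458,000) × 2.35% × 144/365 = $1,511.2110
25 May – 31 December 2018: 221 days, exemption $169,000 → ($621,000 − $169,000) × 2.35% × 221/365 = $6,431.4027
Total = $7,942.6137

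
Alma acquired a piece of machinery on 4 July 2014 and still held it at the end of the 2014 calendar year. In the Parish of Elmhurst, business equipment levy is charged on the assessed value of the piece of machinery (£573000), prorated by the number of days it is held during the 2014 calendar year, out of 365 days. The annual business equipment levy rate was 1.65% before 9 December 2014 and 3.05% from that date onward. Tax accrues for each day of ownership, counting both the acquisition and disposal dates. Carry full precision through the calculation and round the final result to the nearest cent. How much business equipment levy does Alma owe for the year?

4 July – 8 December 2014: 158 days at 1.65% → £573000 × 1.65% × 158/365 = £4092.6329
9 December – 31 December 2014: 23 days at 3.05% → £573000 × 3.05% × 23/365 = £1101.2589
Total = £5193.8918

£5193.89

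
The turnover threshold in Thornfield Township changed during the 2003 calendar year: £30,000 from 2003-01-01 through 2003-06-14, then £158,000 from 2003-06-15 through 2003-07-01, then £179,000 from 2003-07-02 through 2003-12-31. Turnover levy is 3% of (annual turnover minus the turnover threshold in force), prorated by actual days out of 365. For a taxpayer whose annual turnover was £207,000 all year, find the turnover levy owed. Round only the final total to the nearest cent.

2003-01-01 to 2003-06-14: 165 days, exemption £30,000 → (£207,000 − £30,000) × 3% × 165/365 = £2,400.4110
2003-06-15 to 2003-07-01: 17 days, exemption £158,000 → (£207,000 − £158,000) × 3% × 17/365 = £68.4658
2003-07-02 to 2003-12-31: 183 days, exemption £179,000 → (£207,000 − £179,000) × 3% × 183/365 = £421.1507
Total = £2,890.0274

£2,890.03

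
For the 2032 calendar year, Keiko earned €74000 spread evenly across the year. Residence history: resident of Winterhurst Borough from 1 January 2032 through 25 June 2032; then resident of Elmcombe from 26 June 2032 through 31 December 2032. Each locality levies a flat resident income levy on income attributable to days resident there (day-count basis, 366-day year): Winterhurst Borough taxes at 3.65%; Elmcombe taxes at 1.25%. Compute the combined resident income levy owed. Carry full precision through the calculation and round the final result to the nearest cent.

€1783.89

Winterhurst Borough, 1 January – 25 June 2032: 177 days → €74000 × 3.65% × 177/366 = €1306.2213
Elmcombe, 26 June – 31 December 2032: 189 days → €74000 × 1.25% × 189/366 = €477.6639
Total = €1783.8852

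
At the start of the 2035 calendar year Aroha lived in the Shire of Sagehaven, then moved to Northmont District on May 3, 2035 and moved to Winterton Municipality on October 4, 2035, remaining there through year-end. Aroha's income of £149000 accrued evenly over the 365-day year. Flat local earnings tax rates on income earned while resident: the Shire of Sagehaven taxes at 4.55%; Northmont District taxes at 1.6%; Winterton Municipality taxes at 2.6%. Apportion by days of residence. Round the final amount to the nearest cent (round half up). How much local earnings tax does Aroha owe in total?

£4216.50

The Shire of Sagehaven, January 1 – May 2, 2035: 122 days → £149000 × 4.55% × 122/365 = £2266.0247
Northmont District, May 3 – October 3, 2035: 154 days → £149000 × 1.6% × 154/365 = £1005.8521
Winterton Municipality, October 4 – December 31, 2035: 89 days → £149000 × 2.6% × 89/365 = £944.6192
Total = £4216.4959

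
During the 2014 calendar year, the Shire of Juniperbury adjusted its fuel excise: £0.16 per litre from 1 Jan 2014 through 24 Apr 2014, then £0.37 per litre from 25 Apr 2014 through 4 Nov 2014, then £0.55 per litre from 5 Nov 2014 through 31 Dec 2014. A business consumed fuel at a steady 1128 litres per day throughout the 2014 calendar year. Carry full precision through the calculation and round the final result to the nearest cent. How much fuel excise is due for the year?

1 Jan – 24 Apr 2014: 114 days × 1128 litres/day = 128,592 litres at £0.16/litre → £20,574.72
25 Apr – 4 Nov 2014: 194 days × 1128 litres/day = 218,832 litres at £0.37/litre → £80,967.84
5 Nov – 31 Dec 2014: 57 days × 1128 litres/day = 64,296 litres at £0.55/litre → £35,362.80

£136,905.36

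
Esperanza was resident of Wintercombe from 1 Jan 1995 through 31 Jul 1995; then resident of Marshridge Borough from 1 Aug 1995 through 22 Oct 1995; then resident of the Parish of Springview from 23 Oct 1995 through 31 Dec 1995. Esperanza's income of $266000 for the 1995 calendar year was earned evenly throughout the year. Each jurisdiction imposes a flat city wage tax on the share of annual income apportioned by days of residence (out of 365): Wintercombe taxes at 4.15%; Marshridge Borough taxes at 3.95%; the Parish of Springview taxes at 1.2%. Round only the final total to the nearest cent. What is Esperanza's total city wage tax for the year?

$9413.12

Wintercombe, 1 Jan – 31 Jul 1995: 212 days → $266000 × 4.15% × 212/365 = $6411.6932
Marshridge Borough, 1 Aug – 22 Oct 1995: 83 days → $266000 × 3.95% × 83/365 = $2389.2630
The Parish of Springview, 23 Oct – 31 Dec 1995: 70 days → $266000 × 1.2% × 70/365 = $612.1644
Total = $9413.1205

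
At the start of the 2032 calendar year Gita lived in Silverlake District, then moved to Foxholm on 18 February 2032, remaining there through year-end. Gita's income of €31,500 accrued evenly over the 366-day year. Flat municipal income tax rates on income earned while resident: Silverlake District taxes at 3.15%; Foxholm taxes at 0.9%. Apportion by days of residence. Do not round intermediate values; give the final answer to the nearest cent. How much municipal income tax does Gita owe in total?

Silverlake District, 1 January – 17 February 2032: 48 days → €31,500 × 3.15% × 48/366 = €130.1311
Foxholm, 18 February – 31 December 2032: 318 days → €31,500 × 0.9% × 318/366 = €246.3197
Total = €376.4508

€376.45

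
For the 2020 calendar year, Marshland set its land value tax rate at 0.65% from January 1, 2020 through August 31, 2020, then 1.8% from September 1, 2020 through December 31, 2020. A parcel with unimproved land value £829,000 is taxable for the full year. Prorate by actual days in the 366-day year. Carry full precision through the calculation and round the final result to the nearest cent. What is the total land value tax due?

£8,566.33

January 1 – August 31, 2020: 244 days at 0.65% → £829,000 × 0.65% × 244/366 = £3,592.3333
September 1 – December 31, 2020: 122 days at 1.8% → £829,000 × 1.8% × 122/366 = £4,974.0000
Total = £8,566.3333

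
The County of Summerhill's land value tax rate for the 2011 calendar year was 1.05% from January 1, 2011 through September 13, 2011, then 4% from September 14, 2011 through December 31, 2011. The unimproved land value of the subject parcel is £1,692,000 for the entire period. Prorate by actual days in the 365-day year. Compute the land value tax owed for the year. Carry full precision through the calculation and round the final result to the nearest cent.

January 1 – September 13, 2011: 256 days at 1.05% → £1,692,000 × 1.05% × 256/365 = £12,460.5370
September 14 – December 31, 2011: 109 days at 4% → £1,692,000 × 4% × 109/365 = £20,211.2877
Total = £32,671.8247

£32,671.82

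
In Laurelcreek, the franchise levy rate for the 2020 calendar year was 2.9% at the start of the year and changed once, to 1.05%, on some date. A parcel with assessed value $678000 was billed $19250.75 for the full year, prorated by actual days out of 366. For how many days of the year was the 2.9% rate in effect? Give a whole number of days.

Let d = days at the first rate; then 366 − d days at the second rate.
$678000 × [2.9%·d + 1.05%·(366−d)] / 366 = $19250.75
Solving gives d = 354, so the new rate took effect on December 20, 2020.

354 days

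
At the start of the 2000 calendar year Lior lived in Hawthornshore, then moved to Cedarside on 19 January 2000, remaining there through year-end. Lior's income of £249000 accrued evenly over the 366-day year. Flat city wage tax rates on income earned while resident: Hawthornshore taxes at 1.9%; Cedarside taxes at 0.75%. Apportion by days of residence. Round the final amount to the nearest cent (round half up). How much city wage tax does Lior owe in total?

Hawthornshore, 1 January – 18 January 2000: 18 days → £249000 × 1.9% × 18/366 = £232.6721
Cedarside, 19 January – 31 December 2000: 348 days → £249000 × 0.75% × 348/366 = £1775.6557
Total = £2008.3279

£2008.33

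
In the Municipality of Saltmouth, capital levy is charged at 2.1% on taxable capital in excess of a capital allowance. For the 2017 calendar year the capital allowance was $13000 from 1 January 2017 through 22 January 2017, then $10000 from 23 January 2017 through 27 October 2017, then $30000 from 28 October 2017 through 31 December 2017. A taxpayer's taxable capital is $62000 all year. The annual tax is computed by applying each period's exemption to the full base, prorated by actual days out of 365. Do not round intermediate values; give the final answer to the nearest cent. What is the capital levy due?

$1013.41

1 January – 22 January 2017: 22 days, exemption $13000 → ($62000 − $13000) × 2.1% × 22/365 = $62.0219
23 January – 27 October 2017: 278 days, exemption $10000 → ($62000 − $10000) × 2.1% × 278/365 = $831.7151
28 October – 31 December 2017: 65 days, exemption $30000 → ($62000 − $30000) × 2.1% × 65/365 = $119.6712
Total = $1013.4082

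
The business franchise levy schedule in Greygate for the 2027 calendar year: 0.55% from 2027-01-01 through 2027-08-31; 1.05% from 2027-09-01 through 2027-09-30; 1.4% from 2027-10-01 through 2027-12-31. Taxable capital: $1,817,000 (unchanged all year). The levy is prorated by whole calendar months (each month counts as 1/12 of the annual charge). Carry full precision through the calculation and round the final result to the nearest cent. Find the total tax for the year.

$14,611.71

2027-01-01 to 2027-08-31: 8 months at 0.55% → $1,817,000 × 0.55% × 8/12 = $6,662.3333
2027-09-01 to 2027-09-30: 1 month at 1.05% → $1,817,000 × 1.05% × 1/12 = $1,589.8750
2027-10-01 to 2027-12-31: 3 months at 1.4% → $1,817,000 × 1.4% × 3/12 = $6,359.5000
Total = $14,611.7083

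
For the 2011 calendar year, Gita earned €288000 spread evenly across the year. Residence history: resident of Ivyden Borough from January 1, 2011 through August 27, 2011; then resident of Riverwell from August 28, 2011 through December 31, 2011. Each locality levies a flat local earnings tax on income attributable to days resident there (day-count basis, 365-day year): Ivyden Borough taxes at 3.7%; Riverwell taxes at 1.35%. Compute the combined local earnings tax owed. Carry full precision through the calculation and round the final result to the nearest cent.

€8319.65

Ivyden Borough, January 1 – August 27, 2011: 239 days → €288000 × 3.7% × 239/365 = €6977.4904
Riverwell, August 28 – December 31, 2011: 126 days → €288000 × 1.35% × 126/365 = €1342.1589
Total = €8319.6493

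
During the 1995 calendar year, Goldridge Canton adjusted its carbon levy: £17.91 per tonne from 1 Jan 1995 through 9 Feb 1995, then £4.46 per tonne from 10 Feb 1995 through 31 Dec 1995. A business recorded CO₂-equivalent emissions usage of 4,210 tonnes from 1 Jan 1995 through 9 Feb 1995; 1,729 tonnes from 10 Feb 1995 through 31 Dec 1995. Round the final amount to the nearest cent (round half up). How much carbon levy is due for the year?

£83,112.44

1 Jan – 9 Feb 1995: 4,210 tonnes at £17.91/tonne → £75,401.10
10 Feb – 31 Dec 1995: 1,729 tonnes at £4.46/tonne → £7,711.34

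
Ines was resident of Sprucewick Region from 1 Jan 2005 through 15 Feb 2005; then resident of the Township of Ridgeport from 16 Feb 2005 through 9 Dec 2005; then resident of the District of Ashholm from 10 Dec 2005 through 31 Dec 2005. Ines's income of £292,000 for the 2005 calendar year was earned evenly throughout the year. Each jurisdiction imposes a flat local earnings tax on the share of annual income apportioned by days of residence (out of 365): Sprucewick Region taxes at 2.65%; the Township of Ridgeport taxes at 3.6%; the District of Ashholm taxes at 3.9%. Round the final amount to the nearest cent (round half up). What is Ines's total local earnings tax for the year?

Sprucewick Region, 1 Jan – 15 Feb 2005: 46 days → £292,000 × 2.65% × 46/365 = £975.2000
The Township of Ridgeport, 16 Feb – 9 Dec 2005: 297 days → £292,000 × 3.6% × 297/365 = £8,553.6000
The District of Ashholm, 10 Dec – 31 Dec 2005: 22 days → £292,000 × 3.9% × 22/365 = £686.4000
Total = £10,215.2000

£10,215.20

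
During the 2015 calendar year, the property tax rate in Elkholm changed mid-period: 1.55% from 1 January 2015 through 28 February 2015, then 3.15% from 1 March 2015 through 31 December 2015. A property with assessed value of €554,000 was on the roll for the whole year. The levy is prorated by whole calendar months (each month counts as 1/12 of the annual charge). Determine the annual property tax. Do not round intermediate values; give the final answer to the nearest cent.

1 January – 28 February 2015: 2 months at 1.55% → €554,000 × 1.55% × 2/12 = €1,431.1667
1 March – 31 December 2015: 10 months at 3.15% → €554,000 × 3.15% × 10/12 = €14,542.5000
Total = €15,973.6667

€15,973.67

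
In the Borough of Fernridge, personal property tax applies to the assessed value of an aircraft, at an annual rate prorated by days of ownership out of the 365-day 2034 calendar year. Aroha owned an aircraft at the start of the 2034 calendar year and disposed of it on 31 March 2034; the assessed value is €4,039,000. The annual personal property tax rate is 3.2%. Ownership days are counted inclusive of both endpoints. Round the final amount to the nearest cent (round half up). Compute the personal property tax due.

Days held (1 January – 31 March 2034): 90 out of 365
Tax = €4,039,000 × 3.2% × 90/365 = €31,869.3699

€31,869.37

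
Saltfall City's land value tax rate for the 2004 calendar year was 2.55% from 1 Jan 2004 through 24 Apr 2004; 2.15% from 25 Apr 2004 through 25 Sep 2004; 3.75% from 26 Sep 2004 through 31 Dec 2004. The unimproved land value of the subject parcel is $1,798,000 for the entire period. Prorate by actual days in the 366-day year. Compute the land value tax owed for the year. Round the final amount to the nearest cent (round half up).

$48,541.09

1 Jan – 24 Apr 2004: 115 days at 2.55% → $1,798,000 × 2.55% × 115/366 = $14,406.1066
25 Apr – 25 Sep 2004: 154 days at 2.15% → $1,798,000 × 2.15% × 154/366 = $16,265.5137
26 Sep – 31 Dec 2004: 97 days at 3.75% → $1,798,000 × 3.75% × 97/366 = $17,869.4672
Total = $48,541.0874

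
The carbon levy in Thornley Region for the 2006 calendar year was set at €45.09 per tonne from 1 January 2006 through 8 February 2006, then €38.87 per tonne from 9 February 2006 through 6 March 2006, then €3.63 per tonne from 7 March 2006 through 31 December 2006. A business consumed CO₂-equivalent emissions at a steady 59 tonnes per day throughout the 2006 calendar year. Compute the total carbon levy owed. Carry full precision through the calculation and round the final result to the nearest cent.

1 January – 8 February 2006: 39 days × 59 tonnes/day = 2,301 tonnes at €45.09/tonne → €103,752.09
9 February – 6 March 2006: 26 days × 59 tonnes/day = 1,534 tonnes at €38.87/tonne → €59,626.58
7 March – 31 December 2006: 300 days × 59 tonnes/day = 17,700 tonnes at €3.63/tonne → €64,251.00

€227,629.67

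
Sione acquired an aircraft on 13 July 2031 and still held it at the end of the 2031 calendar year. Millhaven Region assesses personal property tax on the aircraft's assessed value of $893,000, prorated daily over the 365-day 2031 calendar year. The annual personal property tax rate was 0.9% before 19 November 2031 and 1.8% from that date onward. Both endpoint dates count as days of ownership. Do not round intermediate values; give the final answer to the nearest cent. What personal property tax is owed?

$4,734.12

13 July – 18 November 2031: 129 days at 0.9% → $893,000 × 0.9% × 129/365 = $2,840.4740
19 November – 31 December 2031: 43 days at 1.8% → $893,000 × 1.8% × 43/365 = $1,893.6493
Total = $4,734.1233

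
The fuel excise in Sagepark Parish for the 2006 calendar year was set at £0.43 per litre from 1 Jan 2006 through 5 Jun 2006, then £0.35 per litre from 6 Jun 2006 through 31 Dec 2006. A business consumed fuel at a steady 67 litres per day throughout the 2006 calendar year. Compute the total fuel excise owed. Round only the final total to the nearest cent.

£9,395.41

1 Jan – 5 Jun 2006: 156 days × 67 litres/day = 10,452 litres at £0.43/litre → £4,494.36
6 Jun – 31 Dec 2006: 209 days × 67 litres/day = 14,003 litres at £0.35/litre → £4,901.05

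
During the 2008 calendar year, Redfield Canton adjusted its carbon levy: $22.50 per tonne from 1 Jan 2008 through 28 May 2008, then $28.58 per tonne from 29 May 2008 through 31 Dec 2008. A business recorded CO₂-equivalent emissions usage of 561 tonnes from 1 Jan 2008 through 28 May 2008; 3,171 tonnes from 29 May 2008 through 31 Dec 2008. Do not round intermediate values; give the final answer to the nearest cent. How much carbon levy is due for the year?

1 Jan – 28 May 2008: 561 tonnes at $22.50/tonne → $12,622.50
29 May – 31 Dec 2008: 3,171 tonnes at $28.58/tonne → $90,627.18

$103,249.68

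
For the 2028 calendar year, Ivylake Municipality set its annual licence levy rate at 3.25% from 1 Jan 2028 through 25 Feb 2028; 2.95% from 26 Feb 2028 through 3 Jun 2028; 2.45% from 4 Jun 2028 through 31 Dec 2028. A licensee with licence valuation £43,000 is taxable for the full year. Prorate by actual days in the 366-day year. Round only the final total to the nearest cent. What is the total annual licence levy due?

£1,164.29

1 Jan – 25 Feb 2028: 56 days at 3.25% → £43,000 × 3.25% × 56/366 = £213.8251
26 Feb – 3 Jun 2028: 99 days at 2.95% → £43,000 × 2.95% × 99/366 = £343.1189
4 Jun – 31 Dec 2028: 211 days at 2.45% → £43,000 × 2.45% × 211/366 = £607.3456
Total = £1,164.2896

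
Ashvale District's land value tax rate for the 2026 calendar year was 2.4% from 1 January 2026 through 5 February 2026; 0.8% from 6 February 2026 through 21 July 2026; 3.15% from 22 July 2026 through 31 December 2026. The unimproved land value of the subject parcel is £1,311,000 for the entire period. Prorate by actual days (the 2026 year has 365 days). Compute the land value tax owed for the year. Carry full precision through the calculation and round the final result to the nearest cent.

£26,315.18

1 January – 5 February 2026: 36 days at 2.4% → £1,311,000 × 2.4% × 36/365 = £3,103.2986
6 February – 21 July 2026: 166 days at 0.8% → £1,311,000 × 0.8% × 166/365 = £4,769.8849
22 July – 31 December 2026: 163 days at 3.15% → £1,311,000 × 3.15% × 163/365 = £18,441.9986
Total = £26,315.1822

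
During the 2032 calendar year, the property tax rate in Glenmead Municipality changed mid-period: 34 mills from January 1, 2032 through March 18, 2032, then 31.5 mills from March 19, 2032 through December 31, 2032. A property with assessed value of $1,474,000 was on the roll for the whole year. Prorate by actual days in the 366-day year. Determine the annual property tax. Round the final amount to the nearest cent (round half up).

$47,216.33

January 1 – March 18, 2032: 78 days at 34 mills → $1,474,000 × 3.4% × 78/366 = $10,680.4590
March 19 – December 31, 2032: 288 days at 31.5 mills → $1,474,000 × 3.15% × 288/366 = $36,535.8689
Total = $47,216.3279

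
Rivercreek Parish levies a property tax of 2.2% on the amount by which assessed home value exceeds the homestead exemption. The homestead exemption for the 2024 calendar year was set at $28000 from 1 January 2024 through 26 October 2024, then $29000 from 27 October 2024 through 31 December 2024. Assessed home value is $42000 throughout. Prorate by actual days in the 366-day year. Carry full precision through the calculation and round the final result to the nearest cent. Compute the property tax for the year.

1 January – 26 October 2024: 300 days, exemption $28000 → ($42000 − $28000) × 2.2% × 300/366 = $252.4590
27 October – 31 December 2024: 66 days, exemption $29000 → ($42000 − $29000) × 2.2% × 66/366 = $51.5738
Total = $304.0328

$304.03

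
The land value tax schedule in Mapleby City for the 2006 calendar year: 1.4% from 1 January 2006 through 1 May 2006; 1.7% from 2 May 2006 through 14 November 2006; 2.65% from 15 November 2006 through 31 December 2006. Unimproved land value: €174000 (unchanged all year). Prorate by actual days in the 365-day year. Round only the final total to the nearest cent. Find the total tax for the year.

1 January – 1 May 2006: 121 days at 1.4% → €174000 × 1.4% × 121/365 = €807.5507
2 May – 14 November 2006: 197 days at 1.7% → €174000 × 1.7% × 197/365 = €1596.5096
15 November – 31 December 2006: 47 days at 2.65% → €174000 × 2.65% × 47/365 = €593.7452
Total = €2997.8055

€2997.81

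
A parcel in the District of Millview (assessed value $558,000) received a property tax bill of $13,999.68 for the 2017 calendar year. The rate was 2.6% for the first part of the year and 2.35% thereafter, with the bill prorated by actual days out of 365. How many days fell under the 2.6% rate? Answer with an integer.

Let d = days at the first rate; then 365 − d days at the second rate.
$558,000 × [2.6%·d + 2.35%·(365−d)] / 365 = $13,999.68
Solving gives d = 232, so the new rate took effect on 21 Aug 2017.

232 days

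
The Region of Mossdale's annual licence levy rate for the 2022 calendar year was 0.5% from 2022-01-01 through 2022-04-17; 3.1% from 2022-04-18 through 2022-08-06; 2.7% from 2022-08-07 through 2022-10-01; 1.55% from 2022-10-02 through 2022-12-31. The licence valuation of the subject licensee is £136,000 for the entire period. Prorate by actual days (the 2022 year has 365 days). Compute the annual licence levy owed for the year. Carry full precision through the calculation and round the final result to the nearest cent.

2022-01-01 to 2022-04-17: 107 days at 0.5% → £136,000 × 0.5% × 107/365 = £199.3425
2022-04-18 to 2022-08-06: 111 days at 3.1% → £136,000 × 3.1% × 111/365 = £1,282.1260
2022-08-07 to 2022-10-01: 56 days at 2.7% → £136,000 × 2.7% × 56/365 = £563.3753
2022-10-02 to 2022-12-31: 91 days at 1.55% → £136,000 × 1.55% × 91/365 = £525.5562
Total = £2,570.4000

£2,570.40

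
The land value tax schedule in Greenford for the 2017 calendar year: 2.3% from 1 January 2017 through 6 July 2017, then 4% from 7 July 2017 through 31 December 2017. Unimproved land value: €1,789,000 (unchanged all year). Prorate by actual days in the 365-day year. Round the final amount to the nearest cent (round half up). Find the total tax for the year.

1 January – 6 July 2017: 187 days at 2.3% → €1,789,000 × 2.3% × 187/365 = €21,080.7918
7 July – 31 December 2017: 178 days at 4% → €1,789,000 × 4% × 178/365 = €34,897.7534
Total = €55,978.5452

€55,978.55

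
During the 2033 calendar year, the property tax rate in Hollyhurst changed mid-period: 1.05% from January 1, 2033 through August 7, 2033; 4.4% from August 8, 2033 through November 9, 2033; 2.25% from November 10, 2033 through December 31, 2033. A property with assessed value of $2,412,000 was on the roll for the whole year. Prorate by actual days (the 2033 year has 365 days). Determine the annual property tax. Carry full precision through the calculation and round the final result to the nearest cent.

January 1 – August 7, 2033: 219 days at 1.05% → $2,412,000 × 1.05% × 219/365 = $15,195.6000
August 8 – November 9, 2033: 94 days at 4.4% → $2,412,000 × 4.4% × 94/365 = $27,331.5945
November 10 – December 31, 2033: 52 days at 2.25% → $2,412,000 × 2.25% × 52/365 = $7,731.6164
Total = $50,258.8110

$50,258.81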